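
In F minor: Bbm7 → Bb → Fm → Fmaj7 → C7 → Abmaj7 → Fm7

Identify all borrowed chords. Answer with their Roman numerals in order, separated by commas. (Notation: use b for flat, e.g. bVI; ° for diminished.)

In F minor (with V from harmonic minor) the diatonic chords are Fm, Gdim, Ab, Bbm, C, Db, Eb. Bbm7, Fm, C7, Abmaj7 and Fm7 all belong to that set. Bb (Bb–D–F) doesn't fit — on degree 4 F minor would have Bbm (iv). Bb is the degree-4 chord of F major, so it is the borrowed IV. But Fmaj7 (F–A–C–E) is foreign: the diatonic i on degree 1 is Fm, whereas Fmaj7 comes from F major. It is labeled Imaj7.

IV, Imaj7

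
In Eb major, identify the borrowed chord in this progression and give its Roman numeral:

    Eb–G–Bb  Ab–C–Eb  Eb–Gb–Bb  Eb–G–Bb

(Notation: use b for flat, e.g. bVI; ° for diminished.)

The diatonic triads in Eb major are Eb, Fm, Gm, Ab, Bb, Cm, Ddim. Eb–G–Bb = Eb and Ab–C–Eb = Ab both belong to that set. But Eb–Gb–Bb is foreign: the diatonic I on degree 1 is Eb, whereas Ebm comes from Eb minor. It is labeled i.

i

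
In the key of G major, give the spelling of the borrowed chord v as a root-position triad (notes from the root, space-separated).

D F A

v is built on scale degree 5, which is D in both G major and its parallel. Building the minor chord from the parallel minor on D: D–F–A.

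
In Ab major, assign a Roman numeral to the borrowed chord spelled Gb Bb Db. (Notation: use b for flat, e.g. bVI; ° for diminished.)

Gb is the lowered form of scale degree 7 in Ab major (the diatonic degree 7 is G). The diatonic chord on degree 7 would be Gdim (vii°), but Gb–Bb–Db is the major chord from Ab minor. As a borrowed chord it is labeled bVII.

bVII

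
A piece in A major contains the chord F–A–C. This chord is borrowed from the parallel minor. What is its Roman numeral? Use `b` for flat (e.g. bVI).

The root F is the lowered 6th scale degree — diatonically A major has F# there. The diatonic chord on degree 6 would be F#m (vi), but F–A–C is the major chord from A minor. As a borrowed chord it is labeled bVI.

bVI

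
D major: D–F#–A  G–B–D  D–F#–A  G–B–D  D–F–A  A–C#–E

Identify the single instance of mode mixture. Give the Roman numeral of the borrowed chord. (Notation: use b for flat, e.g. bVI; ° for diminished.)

i

The diatonic triads in D major are D, Em, F#m, G, A, Bm, C#dim. D–F#–A = D, G–B–D = G and A–C#–E = A are all diatonic. D–F–A is not: scale degree 1 in D major carries D (I). In D minor the chord on that degree is Dm, so here it functions as i, borrowed from the parallel minor.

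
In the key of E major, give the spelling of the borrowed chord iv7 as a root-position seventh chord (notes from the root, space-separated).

A C E G

The root, A, is scale degree 4 — the same note in E major and E minor; only the chord quality changes. In E minor the chord on A is A–C–E–G.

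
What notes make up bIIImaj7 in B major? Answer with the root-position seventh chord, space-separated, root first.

D F# A C#

Scale degree 3 in B major is D#. bIIImaj7 uses the lowered form, D, taken from B minor. In B minor the chord on D is D–F#–A–C#.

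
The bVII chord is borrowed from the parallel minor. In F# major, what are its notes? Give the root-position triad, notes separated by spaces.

E G# B

bVII is built on the lowered scale degree 7. In F# major degree 7 is E#; lowered it becomes E. Stacking thirds in F# minor on E gives E–G#–B.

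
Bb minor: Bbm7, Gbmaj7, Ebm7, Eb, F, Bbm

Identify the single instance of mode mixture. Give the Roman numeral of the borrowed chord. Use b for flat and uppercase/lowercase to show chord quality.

IV

Bb minor has the diatonic set Bbm, Cdim, Db, Ebm, F, Gb, Ab (with V from harmonic minor). Of the given chords, Bbm7, Gbmaj7, Ebm7, F and Bbm are diatonic. Eb (Eb–G–Bb) doesn't fit — on degree 4 Bb minor would have Ebm (iv). Eb is the degree-4 chord of Bb major, so it is the borrowed IV.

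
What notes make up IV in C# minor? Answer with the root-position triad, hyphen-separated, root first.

F#-A#-C#

The root, F#, is scale degree 4 — the same note in C# minor and C# major; only the chord quality changes. In C# major the chord on F# is F#–A#–C#.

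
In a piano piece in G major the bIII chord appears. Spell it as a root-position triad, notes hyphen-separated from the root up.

Bb-D-F

Scale degree 3 in G major is B. bIII uses the lowered form, Bb, taken from G minor. Stacking thirds in G minor on Bb gives Bb–D–F.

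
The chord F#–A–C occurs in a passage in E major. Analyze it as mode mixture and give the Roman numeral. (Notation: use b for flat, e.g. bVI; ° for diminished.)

ii°

The root F# is the diatonic 2nd degree of E major; the borrowing shows in the chord quality. F#–A–C is a diminished chord — the form found in E minor, not the diatonic ii (F#m). Borrowed into E major it is written ii°.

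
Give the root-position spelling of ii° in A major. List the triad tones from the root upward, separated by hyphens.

B-D-F

The root, B, is scale degree 2 — the same note in A major and A minor; only the chord quality changes. Building the diminished chord from the parallel minor on B: B–D–F.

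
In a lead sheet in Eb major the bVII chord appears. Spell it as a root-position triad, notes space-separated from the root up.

Scale degree 7 in Eb major is D. bVII uses the lowered form, Db, taken from Eb minor. Building the major chord from the parallel minor on Db: Db–F–Ab.

Db F Ab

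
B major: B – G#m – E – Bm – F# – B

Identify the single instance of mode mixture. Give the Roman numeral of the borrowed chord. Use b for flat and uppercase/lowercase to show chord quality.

The diatonic triads in B major are B, C#m, D#m, E, F#, G#m, A#dim. B, G#m, E and F# all belong to that set. Bm (B–D–F#) doesn't fit — on degree 1 B major would have B (I). Bm is the degree-1 chord of B minor, so it is the borrowed i.

i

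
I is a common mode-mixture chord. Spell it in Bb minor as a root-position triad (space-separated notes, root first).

The root, Bb, is scale degree 1 — the same note in Bb minor and Bb major; only the chord quality changes. Stacking thirds in Bb major on Bb gives Bb–D–F.

Bb D F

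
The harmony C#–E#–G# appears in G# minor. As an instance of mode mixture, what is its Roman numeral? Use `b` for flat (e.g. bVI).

C# is scale degree 4 in G# minor. Diatonically G# minor has C#m (iv) on that degree; C#–E#–G# is instead the major chord native to G# major, so it takes the label IV.

IV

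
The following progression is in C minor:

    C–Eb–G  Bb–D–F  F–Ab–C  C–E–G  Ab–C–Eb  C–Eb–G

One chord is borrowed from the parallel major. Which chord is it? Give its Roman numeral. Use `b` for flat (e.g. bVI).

The diatonic triads in C minor (with V from harmonic minor) are Cm, Ddim, Eb, Fm, G, Ab, Bb. C–Eb–G = Cm, Bb–D–F = Bb, F–Ab–C = Fm and Ab–C–Eb = Ab all belong to that set. But C–E–G is foreign: the diatonic i on degree 1 is Cm, whereas C comes from C major. It is labeled I.

I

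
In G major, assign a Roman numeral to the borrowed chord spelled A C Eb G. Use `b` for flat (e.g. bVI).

The root A is the diatonic 2nd degree of G major; the borrowing shows in the chord quality. A–C–Eb–G is a half-diminished-seventh chord — the form found in G minor, not the diatonic ii (Am). Borrowed into G major it is written iiø7.

iiø7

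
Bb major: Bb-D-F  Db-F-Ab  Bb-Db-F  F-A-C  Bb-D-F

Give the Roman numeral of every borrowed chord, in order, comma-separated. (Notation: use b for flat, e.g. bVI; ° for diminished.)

In Bb major the diatonic chords are Bb, Cm, Dm, Eb, F, Gm, Adim. Bb–D–F = Bb and F–A–C = F are both diatonic. Db–F–Ab doesn't fit — on degree 3 Bb major would have Dm (iii). Db is the degree-3 chord of Bb minor, so it is the borrowed bIII. Bb–Db–F is not: scale degree 1 in Bb major carries Bb (I). In Bb minor the chord on that degree is Bbm, so here it functions as i, borrowed from the parallel minor.

bIII, i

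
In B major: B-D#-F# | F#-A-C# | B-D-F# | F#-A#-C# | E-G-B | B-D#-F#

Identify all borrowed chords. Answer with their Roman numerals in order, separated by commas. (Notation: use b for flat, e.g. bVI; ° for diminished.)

In B major the diatonic chords are B, C#m, D#m, E, F#, G#m, A#dim. Of the given chords, B–D#–F# = B and F#–A#–C# = F# are diatonic. But F#–A–C# is foreign: the diatonic V on degree 5 is F#, whereas F#m comes from B minor. It is labeled v. B–D–F# doesn't fit — on degree 1 B major would have B (I). Bm is the degree-1 chord of B minor, so it is the borrowed i. But E–G–B is foreign: the diatonic IV on degree 4 is E, whereas Em comes from B minor. It is labeled iv.

v, i, iv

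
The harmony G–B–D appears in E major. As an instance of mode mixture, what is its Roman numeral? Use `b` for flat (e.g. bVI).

The root G is the lowered 3rd scale degree — diatonically E major has G# there. Diatonically E major has G#m (iii) on that degree; G–B–D is instead the major chord native to E minor, so it takes the label bIII.

bIII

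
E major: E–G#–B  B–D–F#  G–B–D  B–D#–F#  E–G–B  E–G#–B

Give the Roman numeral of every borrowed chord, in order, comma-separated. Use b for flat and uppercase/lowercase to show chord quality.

v, bIII, i

E major has the diatonic set E, F#m, G#m, A, B, C#m, D#dim. E–G#–B = E and B–D#–F# = B both belong to that set. B–D–F# doesn't fit — on degree 5 E major would have B (V). Bm is the degree-5 chord of E minor, so it is the borrowed v. G–B–D is not: scale degree 3 in E major carries G#m (iii). In E minor the chord on that degree is G, so here it functions as bIII, borrowed from the parallel minor. E–G–B doesn't fit — on degree 1 E major would have E (I). Em is the degree-1 chord of E minor, so it is the borrowed i.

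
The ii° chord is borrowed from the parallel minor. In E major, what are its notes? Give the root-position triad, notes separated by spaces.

F# A C

ii° is built on scale degree 2, which is F# in both E major and its parallel. Stacking thirds in E minor on F# gives F#–A–C.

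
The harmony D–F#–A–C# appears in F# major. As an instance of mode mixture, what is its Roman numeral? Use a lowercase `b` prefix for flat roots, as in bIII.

bVImaj7

The root D is the lowered 6th scale degree — diatonically F# major has D# there. Diatonically F# major has D#m (vi) on that degree; D–F#–A–C# is instead the major-seventh chord native to F# minor, so it takes the label bVImaj7.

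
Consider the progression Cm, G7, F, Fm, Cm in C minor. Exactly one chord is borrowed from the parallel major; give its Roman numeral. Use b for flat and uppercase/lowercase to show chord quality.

IV

In C minor (with V from harmonic minor) the diatonic chords are Cm, Ddim, Eb, Fm, G, Ab, Bb. Of the given chords, Cm, G7 and Fm are diatonic. F (F–A–C) is not: scale degree 4 in C minor carries Fm (iv). In C major the chord on that degree is F, so here it functions as IV, borrowed from the parallel major.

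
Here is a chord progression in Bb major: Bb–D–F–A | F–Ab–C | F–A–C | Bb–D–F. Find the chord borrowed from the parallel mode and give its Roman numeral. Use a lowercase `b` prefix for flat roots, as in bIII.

In Bb major the diatonic chords are Bb, Cm, Dm, Eb, F, Gm, Adim. Bb–D–F–A = Bbmaj7, F–A–C = F and Bb–D–F = Bb all belong to that set. F–Ab–C is not: scale degree 5 in Bb major carries F (V). In Bb minor the chord on that degree is Fm, so here it functions as v, borrowed from the parallel minor.

v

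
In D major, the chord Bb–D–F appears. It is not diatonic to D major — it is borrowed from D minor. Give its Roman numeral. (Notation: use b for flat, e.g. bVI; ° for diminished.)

bVI

Bb is the lowered form of scale degree 6 in D major (the diatonic degree 6 is B). Diatonically D major has Bm (vi) on that degree; Bb–D–F is instead the major chord native to D minor, so it takes the label bVI.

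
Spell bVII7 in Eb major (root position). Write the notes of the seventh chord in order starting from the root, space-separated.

The root of bVII7 is the lowered 7th degree: D becomes Db. In Eb minor the chord on Db is Db–F–Ab–Cb.

Db F Ab Cb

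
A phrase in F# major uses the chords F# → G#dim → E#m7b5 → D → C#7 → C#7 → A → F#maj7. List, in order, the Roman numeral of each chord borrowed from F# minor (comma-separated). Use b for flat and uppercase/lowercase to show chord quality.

ii°, bVI, bIII

F# major has the diatonic set F#, G#m, A#m, B, C#, D#m, E#dim. Of the given chords, F#, E#m7b5, C#7 and F#maj7 are diatonic. G#dim (G#–B–D) doesn't fit — on degree 2 F# major would have G#m (ii). G#dim is the degree-2 chord of F# minor, so it is the borrowed ii°. D (D–F#–A) is not: scale degree 6 in F# major carries D#m (vi). In F# minor the chord on that degree is D, so here it functions as bVI, borrowed from the parallel minor. A (A–C#–E) is not: scale degree 3 in F# major carries A#m (iii). In F# minor the chord on that degree is A, so here it functions as bIII, borrowed from the parallel minor.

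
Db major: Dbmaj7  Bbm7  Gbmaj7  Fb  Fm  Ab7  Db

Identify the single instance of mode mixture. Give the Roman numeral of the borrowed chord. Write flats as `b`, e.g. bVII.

The diatonic triads in Db major are Db, Ebm, Fm, Gb, Ab, Bbm, Cdim. Dbmaj7, Bbm7, Gbmaj7, Fm, Ab7 and Db all belong to that set. But Fb (Fb–Ab–Cb) is foreign: the diatonic iii on degree 3 is Fm, whereas Fb comes from Db minor. It is labeled bIII.

bIII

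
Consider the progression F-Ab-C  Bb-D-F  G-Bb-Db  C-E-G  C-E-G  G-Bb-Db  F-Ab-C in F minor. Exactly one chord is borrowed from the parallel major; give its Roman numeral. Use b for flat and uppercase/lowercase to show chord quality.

IV

F minor has the diatonic set Fm, Gdim, Ab, Bbm, C, Db, Eb (with V from harmonic minor). F–Ab–C = Fm, G–Bb–Db = Gdim and C–E–G = C all belong to that set. Bb–D–F doesn't fit — on degree 4 F minor would have Bbm (iv). Bb is the degree-4 chord of F major, so it is the borrowed IV.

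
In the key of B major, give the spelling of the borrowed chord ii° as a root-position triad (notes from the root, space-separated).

ii° is built on scale degree 2, which is C# in both B major and its parallel. Building the diminished chord from the parallel minor on C#: C#–E–G.

C# E G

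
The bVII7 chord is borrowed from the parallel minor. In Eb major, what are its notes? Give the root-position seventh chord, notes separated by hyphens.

The root of bVII7 is the lowered 7th degree: D becomes Db. In Eb minor the chord on Db is Db–F–Ab–Cb.

Db-F-Ab-Cb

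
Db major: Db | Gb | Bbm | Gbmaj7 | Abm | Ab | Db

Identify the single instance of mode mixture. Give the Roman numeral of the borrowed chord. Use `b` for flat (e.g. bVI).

Db major has the diatonic set Db, Ebm, Fm, Gb, Ab, Bbm, Cdim. Of the given chords, Db, Gb, Bbm, Gbmaj7 and Ab are diatonic. But Abm (Ab–Cb–Eb) is foreign: the diatonic V on degree 5 is Ab, whereas Abm comes from Db minor. It is labeled v.

v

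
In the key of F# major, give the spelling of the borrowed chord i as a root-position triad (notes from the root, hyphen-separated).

F#-A-C#

i is built on scale degree 1, which is F# in both F# major and its parallel. Building the minor chord from the parallel minor on F#: F#–A–C#.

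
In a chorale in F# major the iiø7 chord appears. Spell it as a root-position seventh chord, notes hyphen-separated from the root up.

G#-B-D-F#

iiø7 is built on scale degree 2, which is G# in both F# major and its parallel. Stacking thirds in F# minor on G# gives G#–B–D–F#.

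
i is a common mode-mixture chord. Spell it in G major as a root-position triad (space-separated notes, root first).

G Bb D

The root, G, is scale degree 1 — the same note in G major and G minor; only the chord quality changes. In G minor the chord on G is G–Bb–D.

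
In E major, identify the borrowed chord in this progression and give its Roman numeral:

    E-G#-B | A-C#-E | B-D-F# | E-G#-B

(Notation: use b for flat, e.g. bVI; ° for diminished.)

E major has the diatonic set E, F#m, G#m, A, B, C#m, D#dim. Of the given chords, E–G#–B = E and A–C#–E = A are diatonic. B–D–F# doesn't fit — on degree 5 E major would have B (V). Bm is the degree-5 chord of E minor, so it is the borrowed v.

v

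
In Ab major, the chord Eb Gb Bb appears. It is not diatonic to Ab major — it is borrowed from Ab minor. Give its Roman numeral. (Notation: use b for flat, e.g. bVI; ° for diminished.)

v

The root Eb is the diatonic 5th degree of Ab major; the borrowing shows in the chord quality. Eb–Gb–Bb is a minor chord — the form found in Ab minor, not the diatonic V (Eb). Borrowed into Ab major it is written v.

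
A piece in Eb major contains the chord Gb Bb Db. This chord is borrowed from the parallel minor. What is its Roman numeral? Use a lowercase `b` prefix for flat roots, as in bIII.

The root Gb is the lowered 3rd scale degree — diatonically Eb major has G there. Gb–Bb–Db is a major chord — the form found in Eb minor, not the diatonic iii (Gm). Borrowed into Eb major it is written bIII.

bIII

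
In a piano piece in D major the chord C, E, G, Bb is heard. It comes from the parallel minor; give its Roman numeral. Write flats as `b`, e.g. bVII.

bVII7

In D major scale degree 7 is C#; C is its lowered form, from D minor. The diatonic chord on degree 7 would be C#dim (vii°), but C–E–G–Bb is the dominant-seventh chord from D minor. As a borrowed chord it is labeled bVII7.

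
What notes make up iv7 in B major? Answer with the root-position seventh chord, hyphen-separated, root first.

iv7 is built on scale degree 4, which is E in both B major and its parallel. Building the minor-seventh chord from the parallel minor on E: E–G–B–D.

E-G-B-D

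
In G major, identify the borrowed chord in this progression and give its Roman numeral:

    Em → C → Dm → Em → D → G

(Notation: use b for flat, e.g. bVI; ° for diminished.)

v

G major has the diatonic set G, Am, Bm, C, D, Em, F#dim. Em, C, D and G all belong to that set. Dm (D–F–A) is not: scale degree 5 in G major carries D (V). In G minor the chord on that degree is Dm, so here it functions as v, borrowed from the parallel minor.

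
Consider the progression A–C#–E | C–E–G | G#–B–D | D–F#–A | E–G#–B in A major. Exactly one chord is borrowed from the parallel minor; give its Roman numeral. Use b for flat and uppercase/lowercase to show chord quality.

The diatonic triads in A major are A, Bm, C#m, D, E, F#m, G#dim. A–C#–E = A, G#–B–D = G#dim, D–F#–A = D and E–G#–B = E all belong to that set. C–E–G is not: scale degree 3 in A major carries C#m (iii). In A minor the chord on that degree is C, so here it functions as bIII, borrowed from the parallel minor.

bIII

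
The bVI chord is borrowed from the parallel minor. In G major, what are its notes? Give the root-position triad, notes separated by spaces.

Eb G Bb

Scale degree 6 in G major is E. bVI uses the lowered form, Eb, taken from G minor. In G minor the chord on Eb is Eb–G–Bb.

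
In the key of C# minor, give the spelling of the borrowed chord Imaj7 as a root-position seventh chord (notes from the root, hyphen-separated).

C#-E#-G#-B#

The root, C#, is scale degree 1 — the same note in C# minor and C# major; only the chord quality changes. Stacking thirds in C# major on C# gives C#–E#–G#–B#.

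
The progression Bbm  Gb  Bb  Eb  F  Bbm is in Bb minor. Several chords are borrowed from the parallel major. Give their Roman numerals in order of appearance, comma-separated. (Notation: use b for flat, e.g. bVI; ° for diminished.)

I, IV

In Bb minor (with V from harmonic minor) the diatonic chords are Bbm, Cdim, Db, Ebm, F, Gb, Ab. Of the given chords, Bbm, Gb and F are diatonic. Bb (Bb–D–F) is not: scale degree 1 in Bb minor carries Bbm (i). In Bb major the chord on that degree is Bb, so here it functions as I, borrowed from the parallel major. But Eb (Eb–G–Bb) is foreign: the diatonic iv on degree 4 is Ebm, whereas Eb comes from Bb major. It is labeled IV.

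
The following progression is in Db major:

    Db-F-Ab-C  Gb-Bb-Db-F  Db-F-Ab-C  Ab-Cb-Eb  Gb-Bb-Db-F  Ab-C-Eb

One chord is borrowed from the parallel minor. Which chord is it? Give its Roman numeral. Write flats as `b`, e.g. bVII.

v

In Db major the diatonic chords are Db, Ebm, Fm, Gb, Ab, Bbm, Cdim. Of the given chords, Db–F–Ab–C = Dbmaj7, Gb–Bb–Db–F = Gbmaj7 and Ab–C–Eb = Ab are diatonic. Ab–Cb–Eb doesn't fit — on degree 5 Db major would have Ab (V). Abm is the degree-5 chord of Db minor, so it is the borrowed v.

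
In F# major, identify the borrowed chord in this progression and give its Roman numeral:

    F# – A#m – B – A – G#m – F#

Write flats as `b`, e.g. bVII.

bIII

F# major has the diatonic set F#, G#m, A#m, B, C#, D#m, E#dim. F#, A#m, B and G#m all belong to that set. A (A–C#–E) doesn't fit — on degree 3 F# major would have A#m (iii). A is the degree-3 chord of F# minor, so it is the borrowed bIII.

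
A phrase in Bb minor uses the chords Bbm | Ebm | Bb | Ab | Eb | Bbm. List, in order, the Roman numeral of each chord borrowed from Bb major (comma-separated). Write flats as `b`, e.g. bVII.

I, IV

Bb minor has the diatonic set Bbm, Cdim, Db, Ebm, F, Gb, Ab (with V from harmonic minor). Of the given chords, Bbm, Ebm and Ab are diatonic. Bb (Bb–D–F) is not: scale degree 1 in Bb minor carries Bbm (i). In Bb major the chord on that degree is Bb, so here it functions as I, borrowed from the parallel major. But Eb (Eb–G–Bb) is foreign: the diatonic iv on degree 4 is Ebm, whereas Eb comes from Bb major. It is labeled IV.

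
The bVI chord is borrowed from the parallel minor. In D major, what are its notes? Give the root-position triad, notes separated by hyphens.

Bb-D-F

Scale degree 6 in D major is B. bVI uses the lowered form, Bb, taken from D minor. In D minor the chord on Bb is Bb–D–F.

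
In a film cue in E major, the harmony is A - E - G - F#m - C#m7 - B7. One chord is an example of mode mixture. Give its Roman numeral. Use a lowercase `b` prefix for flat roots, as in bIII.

bIII

In E major the diatonic chords are E, F#m, G#m, A, B, C#m, D#dim. A, E, F#m, C#m7 and B7 all belong to that set. G (G–B–D) doesn't fit — on degree 3 E major would have G#m (iii). G is the degree-3 chord of E minor, so it is the borrowed bIII.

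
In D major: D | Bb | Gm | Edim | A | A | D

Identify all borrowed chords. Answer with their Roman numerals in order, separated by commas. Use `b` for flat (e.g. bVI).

bVI, iv, ii°

D major has the diatonic set D, Em, F#m, G, A, Bm, C#dim. Of the given chords, D and A are diatonic. Bb (Bb–D–F) is not: scale degree 6 in D major carries Bm (vi). In D minor the chord on that degree is Bb, so here it functions as bVI, borrowed from the parallel minor. Gm (G–Bb–D) is not: scale degree 4 in D major carries G (IV). In D minor the chord on that degree is Gm, so here it functions as iv, borrowed from the parallel minor. Edim (E–G–Bb) is not: scale degree 2 in D major carries Em (ii). In D minor the chord on that degree is Edim, so here it functions as ii°, borrowed from the parallel minor.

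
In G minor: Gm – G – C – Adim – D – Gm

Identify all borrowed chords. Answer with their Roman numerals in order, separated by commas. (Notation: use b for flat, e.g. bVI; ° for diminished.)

I, IV

G minor has the diatonic set Gm, Adim, Bb, Cm, D, Eb, F (with V from harmonic minor). Gm, Adim and D all belong to that set. But G (G–B–D) is foreign: the diatonic i on degree 1 is Gm, whereas G comes from G major. It is labeled I. C (C–E–G) is not: scale degree 4 in G minor carries Cm (iv). In G major the chord on that degree is C, so here it functions as IV, borrowed from the parallel major.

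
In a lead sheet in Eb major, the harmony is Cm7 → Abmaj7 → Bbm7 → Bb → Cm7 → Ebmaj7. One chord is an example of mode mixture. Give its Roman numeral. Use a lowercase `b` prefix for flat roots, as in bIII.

v7

Eb major has the diatonic set Eb, Fm, Gm, Ab, Bb, Cm, Ddim. Of the given chords, Cm7, Abmaj7, Bb and Ebmaj7 are diatonic. But Bbm7 (Bb–Db–F–Ab) is foreign: the diatonic V on degree 5 is Bb, whereas Bbm7 comes from Eb minor. It is labeled v7.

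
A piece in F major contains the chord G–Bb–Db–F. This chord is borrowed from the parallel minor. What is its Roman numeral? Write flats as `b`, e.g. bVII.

iiø7

G is scale degree 2 in F major. The diatonic chord on degree 2 would be Gm (ii), but G–Bb–Db–F is the half-diminished-seventh chord from F minor. As a borrowed chord it is labeled iiø7.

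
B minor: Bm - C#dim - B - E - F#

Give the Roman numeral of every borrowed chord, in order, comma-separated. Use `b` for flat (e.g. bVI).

B minor has the diatonic set Bm, C#dim, D, Em, F#, G, A (with V from harmonic minor). Bm, C#dim and F# are all diatonic. B (B–D#–F#) doesn't fit — on degree 1 B minor would have Bm (i). B is the degree-1 chord of B major, so it is the borrowed I. E (E–G#–B) doesn't fit — on degree 4 B minor would have Em (iv). E is the degree-4 chord of B major, so it is the borrowed IV.

I, IV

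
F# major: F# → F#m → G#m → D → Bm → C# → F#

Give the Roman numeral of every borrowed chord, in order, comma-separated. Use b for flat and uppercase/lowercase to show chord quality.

The diatonic triads in F# major are F#, G#m, A#m, B, C#, D#m, E#dim. F#, G#m and C# are all diatonic. F#m (F#–A–C#) is not: scale degree 1 in F# major carries F# (I). In F# minor the chord on that degree is F#m, so here it functions as i, borrowed from the parallel minor. D (D–F#–A) doesn't fit — on degree 6 F# major would have D#m (vi). D is the degree-6 chord of F# minor, so it is the borrowed bVI. Bm (B–D–F#) doesn't fit — on degree 4 F# major would have B (IV). Bm is the degree-4 chord of F# minor, so it is the borrowed iv.

i, bVI, iv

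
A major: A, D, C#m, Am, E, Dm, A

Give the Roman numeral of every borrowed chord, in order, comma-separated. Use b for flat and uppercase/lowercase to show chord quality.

i, iv

A major has the diatonic set A, Bm, C#m, D, E, F#m, G#dim. A, D, C#m and E all belong to that set. Am (A–C–E) doesn't fit — on degree 1 A major would have A (I). Am is the degree-1 chord of A minor, so it is the borrowed i. Dm (D–F–A) doesn't fit — on degree 4 A major would have D (IV). Dm is the degree-4 chord of A minor, so it is the borrowed iv.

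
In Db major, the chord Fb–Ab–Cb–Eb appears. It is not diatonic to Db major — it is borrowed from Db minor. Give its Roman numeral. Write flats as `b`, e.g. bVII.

bIIImaj7

The root Fb is the lowered 3rd scale degree — diatonically Db major has F there. The diatonic chord on degree 3 would be Fm (iii), but Fb–Ab–Cb–Eb is the major-seventh chord from Db minor. As a borrowed chord it is labeled bIIImaj7.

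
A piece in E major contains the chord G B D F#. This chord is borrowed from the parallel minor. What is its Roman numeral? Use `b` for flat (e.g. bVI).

bIIImaj7

G is the lowered form of scale degree 3 in E major (the diatonic degree 3 is G#). G–B–D–F# is a major-seventh chord — the form found in E minor, not the diatonic iii (G#m). Borrowed into E major it is written bIIImaj7.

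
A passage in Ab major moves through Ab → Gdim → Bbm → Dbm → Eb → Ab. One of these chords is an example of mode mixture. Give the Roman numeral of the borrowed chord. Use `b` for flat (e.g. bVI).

iv

In Ab major the diatonic chords are Ab, Bbm, Cm, Db, Eb, Fm, Gdim. Ab, Gdim, Bbm and Eb are all diatonic. But Dbm (Db–Fb–Ab) is foreign: the diatonic IV on degree 4 is Db, whereas Dbm comes from Ab minor. It is labeled iv.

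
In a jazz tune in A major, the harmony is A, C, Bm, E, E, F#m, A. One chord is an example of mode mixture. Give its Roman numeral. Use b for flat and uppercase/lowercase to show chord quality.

The diatonic triads in A major are A, Bm, C#m, D, E, F#m, G#dim. A, Bm, E and F#m are all diatonic. C (C–E–G) is not: scale degree 3 in A major carries C#m (iii). In A minor the chord on that degree is C, so here it functions as bIII, borrowed from the parallel minor.

bIII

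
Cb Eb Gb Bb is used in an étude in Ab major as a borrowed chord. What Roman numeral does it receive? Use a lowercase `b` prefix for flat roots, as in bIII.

In Ab major scale degree 3 is C; Cb is its lowered form, from Ab minor. Diatonically Ab major has Cm (iii) on that degree; Cb–Eb–Gb–Bb is instead the major-seventh chord native to Ab minor, so it takes the label bIIImaj7.

bIIImaj7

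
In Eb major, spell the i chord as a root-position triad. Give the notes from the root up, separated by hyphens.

Eb-Gb-Bb

The root, Eb, is scale degree 1 — the same note in Eb major and Eb minor; only the chord quality changes. Building the minor chord from the parallel minor on Eb: Eb–Gb–Bb.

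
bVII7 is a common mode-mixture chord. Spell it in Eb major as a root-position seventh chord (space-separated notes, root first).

Scale degree 7 in Eb major is D. bVII7 uses the lowered form, Db, taken from Eb minor. Building the dominant-seventh chord from the parallel minor on Db: Db–F–Ab–Cb.

Db F Ab Cb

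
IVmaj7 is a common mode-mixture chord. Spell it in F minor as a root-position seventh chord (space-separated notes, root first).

Bb D F A

IVmaj7 is built on scale degree 4, which is Bb in both F minor and its parallel. Stacking thirds in F major on Bb gives Bb–D–F–A.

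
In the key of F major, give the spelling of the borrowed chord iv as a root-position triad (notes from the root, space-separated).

Bb Db F

The root, Bb, is scale degree 4 — the same note in F major and F minor; only the chord quality changes. Building the minor chord from the parallel minor on Bb: Bb–Db–F.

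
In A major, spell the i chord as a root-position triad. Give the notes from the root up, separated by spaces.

i is built on scale degree 1, which is A in both A major and its parallel. Stacking thirds in A minor on A gives A–C–E.

A C E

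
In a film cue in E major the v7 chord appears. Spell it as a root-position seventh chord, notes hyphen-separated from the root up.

B-D-F#-A

The root, B, is scale degree 5 — the same note in E major and E minor; only the chord quality changes. In E minor the chord on B is B–D–F#–A.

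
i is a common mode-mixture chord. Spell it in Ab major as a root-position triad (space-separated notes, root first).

i is built on scale degree 1, which is Ab in both Ab major and its parallel. Building the minor chord from the parallel minor on Ab: Ab–Cb–Eb.

Ab Cb Eb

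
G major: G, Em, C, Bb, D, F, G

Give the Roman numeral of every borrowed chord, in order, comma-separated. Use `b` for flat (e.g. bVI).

G major has the diatonic set G, Am, Bm, C, D, Em, F#dim. G, Em, C and D are all diatonic. Bb (Bb–D–F) is not: scale degree 3 in G major carries Bm (iii). In G minor the chord on that degree is Bb, so here it functions as bIII, borrowed from the parallel minor. But F (F–A–C) is foreign: the diatonic vii° on degree 7 is F#dim, whereas F comes from G minor. It is labeled bVII.

bIII, bVII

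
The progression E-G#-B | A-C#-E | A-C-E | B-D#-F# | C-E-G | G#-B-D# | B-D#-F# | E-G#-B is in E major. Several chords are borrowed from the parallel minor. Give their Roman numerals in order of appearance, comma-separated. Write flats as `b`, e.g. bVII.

E major has the diatonic set E, F#m, G#m, A, B, C#m, D#dim. E–G#–B = E, A–C#–E = A, B–D#–F# = B and G#–B–D# = G#m all belong to that set. But A–C–E is foreign: the diatonic IV on degree 4 is A, whereas Am comes from E minor. It is labeled iv. But C–E–G is foreign: the diatonic vi on degree 6 is C#m, whereas C comes from E minor. It is labeled bVI.

iv, bVI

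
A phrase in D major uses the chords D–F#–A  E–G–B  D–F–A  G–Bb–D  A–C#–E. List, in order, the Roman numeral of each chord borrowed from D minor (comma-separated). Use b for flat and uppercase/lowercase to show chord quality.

The diatonic triads in D major are D, Em, F#m, G, A, Bm, C#dim. D–F#–A = D, E–G–B = Em and A–C#–E = A are all diatonic. But D–F–A is foreign: the diatonic I on degree 1 is D, whereas Dm comes from D minor. It is labeled i. G–Bb–D is not: scale degree 4 in D major carries G (IV). In D minor the chord on that degree is Gm, so here it functions as iv, borrowed from the parallel minor.

i, iv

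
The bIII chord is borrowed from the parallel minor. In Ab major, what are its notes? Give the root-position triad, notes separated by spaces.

Cb Eb Gb

The root of bIII is the lowered 3rd degree: C becomes Cb. Building the major chord from the parallel minor on Cb: Cb–Eb–Gb.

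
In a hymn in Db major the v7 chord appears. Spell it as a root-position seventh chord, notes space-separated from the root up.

The root, Ab, is scale degree 5 — the same note in Db major and Db minor; only the chord quality changes. In Db minor the chord on Ab is Ab–Cb–Eb–Gb.

Ab Cb Eb Gb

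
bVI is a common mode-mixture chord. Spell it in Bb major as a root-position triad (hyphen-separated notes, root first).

Gb-Bb-Db

bVI is built on the lowered scale degree 6. In Bb major degree 6 is G; lowered it becomes Gb. Stacking thirds in Bb minor on Gb gives Gb–Bb–Db.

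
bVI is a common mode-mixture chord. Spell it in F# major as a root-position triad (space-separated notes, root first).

The root of bVI is the lowered 6th degree: D# becomes D. Building the major chord from the parallel minor on D: D–F#–A.

D F# A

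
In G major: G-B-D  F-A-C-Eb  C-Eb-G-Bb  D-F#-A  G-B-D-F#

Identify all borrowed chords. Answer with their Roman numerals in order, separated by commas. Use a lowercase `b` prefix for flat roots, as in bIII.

The diatonic triads in G major are G, Am, Bm, C, D, Em, F#dim. G–B–D = G, D–F#–A = D and G–B–D–F# = Gmaj7 are all diatonic. F–A–C–Eb doesn't fit — on degree 7 G major would have F#dim (vii°). F7 is the degree-7 chord of G minor, so it is the borrowed bVII7. C–Eb–G–Bb doesn't fit — on degree 4 G major would have C (IV). Cm7 is the degree-4 chord of G minor, so it is the borrowed iv7.

bVII7, iv7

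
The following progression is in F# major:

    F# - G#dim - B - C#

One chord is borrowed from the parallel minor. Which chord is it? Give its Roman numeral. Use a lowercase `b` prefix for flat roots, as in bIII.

The diatonic triads in F# major are F#, G#m, A#m, B, C#, D#m, E#dim. F#, B and C# are all diatonic. G#dim (G#–B–D) doesn't fit — on degree 2 F# major would have G#m (ii). G#dim is the degree-2 chord of F# minor, so it is the borrowed ii°.

ii°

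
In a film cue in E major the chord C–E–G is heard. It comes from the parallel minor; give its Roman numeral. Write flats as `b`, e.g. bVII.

In E major scale degree 6 is C#; C is its lowered form, from E minor. C–E–G is a major chord — the form found in E minor, not the diatonic vi (C#m). Borrowed into E major it is written bVI.

bVI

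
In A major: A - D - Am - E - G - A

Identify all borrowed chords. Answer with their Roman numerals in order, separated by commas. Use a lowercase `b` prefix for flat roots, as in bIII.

The diatonic triads in A major are A, Bm, C#m, D, E, F#m, G#dim. A, D and E all belong to that set. Am (A–C–E) is not: scale degree 1 in A major carries A (I). In A minor the chord on that degree is Am, so here it functions as i, borrowed from the parallel minor. But G (G–B–D) is foreign: the diatonic vii° on degree 7 is G#dim, whereas G comes from A minor. It is labeled bVII.

i, bVII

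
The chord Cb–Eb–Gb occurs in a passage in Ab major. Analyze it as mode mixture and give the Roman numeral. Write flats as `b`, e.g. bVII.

bIII

Cb is the lowered form of scale degree 3 in Ab major (the diatonic degree 3 is C). The diatonic chord on degree 3 would be Cm (iii), but Cb–Eb–Gb is the major chord from Ab minor. As a borrowed chord it is labeled bIII.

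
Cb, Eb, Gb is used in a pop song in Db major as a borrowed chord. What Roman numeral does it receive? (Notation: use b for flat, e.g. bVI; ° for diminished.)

The root Cb is the lowered 7th scale degree — diatonically Db major has C there. The diatonic chord on degree 7 would be Cdim (vii°), but Cb–Eb–Gb is the major chord from Db minor. As a borrowed chord it is labeled bVII.

bVII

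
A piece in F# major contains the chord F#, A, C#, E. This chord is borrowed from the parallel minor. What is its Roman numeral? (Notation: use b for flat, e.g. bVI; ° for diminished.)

i7

F# is scale degree 1 in F# major. Diatonically F# major has F# (I) on that degree; F#–A–C#–E is instead the minor-seventh chord native to F# minor, so it takes the label i7.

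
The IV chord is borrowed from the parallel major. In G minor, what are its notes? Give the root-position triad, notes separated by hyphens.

The root, C, is scale degree 4 — the same note in G minor and G major; only the chord quality changes. In G major the chord on C is C–E–G.

C-E-G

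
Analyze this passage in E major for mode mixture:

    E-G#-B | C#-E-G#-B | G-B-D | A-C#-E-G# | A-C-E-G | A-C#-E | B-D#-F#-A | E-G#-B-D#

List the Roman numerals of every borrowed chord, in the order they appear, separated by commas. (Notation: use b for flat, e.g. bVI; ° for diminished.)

The diatonic triads in E major are E, F#m, G#m, A, B, C#m, D#dim. E–G#–B = E, C#–E–G#–B = C#m7, A–C#–E–G# = Amaj7, A–C#–E = A, B–D#–F#–A = B7 and E–G#–B–D# = Emaj7 are all diatonic. G–B–D is not: scale degree 3 in E major carries G#m (iii). In E minor the chord on that degree is G, so here it functions as bIII, borrowed from the parallel minor. But A–C–E–G is foreign: the diatonic IV on degree 4 is A, whereas Am7 comes from E minor. It is labeled iv7.

bIII, iv7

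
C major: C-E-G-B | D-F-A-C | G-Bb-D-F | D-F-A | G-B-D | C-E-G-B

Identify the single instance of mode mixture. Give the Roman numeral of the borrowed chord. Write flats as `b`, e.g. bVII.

v7

The diatonic triads in C major are C, Dm, Em, F, G, Am, Bdim. C–E–G–B = Cmaj7, D–F–A–C = Dm7, D–F–A = Dm and G–B–D = G all belong to that set. G–Bb–D–F is not: scale degree 5 in C major carries G (V). In C minor the chord on that degree is Gm7, so here it functions as v7, borrowed from the parallel minor.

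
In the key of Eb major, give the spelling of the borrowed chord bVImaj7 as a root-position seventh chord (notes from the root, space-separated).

Scale degree 6 in Eb major is C. bVImaj7 uses the lowered form, Cb, taken from Eb minor. Building the major-seventh chord from the parallel minor on Cb: Cb–Eb–Gb–Bb.

Cb Eb Gb Bb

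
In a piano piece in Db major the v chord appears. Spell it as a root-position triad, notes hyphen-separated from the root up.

v is built on scale degree 5, which is Ab in both Db major and its parallel. Building the minor chord from the parallel minor on Ab: Ab–Cb–Eb.

Ab-Cb-Eb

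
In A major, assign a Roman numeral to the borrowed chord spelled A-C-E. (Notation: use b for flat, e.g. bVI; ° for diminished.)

The root A is the diatonic 1st degree of A major; the borrowing shows in the chord quality. The diatonic chord on degree 1 would be A (I), but A–C–E is the minor chord from A minor. As a borrowed chord it is labeled i.

i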